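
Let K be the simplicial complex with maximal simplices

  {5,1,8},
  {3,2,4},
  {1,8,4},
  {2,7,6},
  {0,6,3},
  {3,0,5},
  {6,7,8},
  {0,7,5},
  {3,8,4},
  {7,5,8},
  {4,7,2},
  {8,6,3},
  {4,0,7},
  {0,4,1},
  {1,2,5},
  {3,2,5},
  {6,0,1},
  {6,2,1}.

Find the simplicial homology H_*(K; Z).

We work with the vertex ordering 0 < 1 < 2 < 3 < 4 < 5 < 6 < 7 < 8. The simplices of K, each written with vertices in increasing order, are:

  0-simplices (9): [0], [1], [2], [3], [4], [5], [6], [7], [8]
  1-simplices (27): (27 of them)
  2-simplices (18): [0,1,4], [0,1,6], [0,3,5], [0,3,6], [0,4,7], [0,5,7], [1,2,5], [1,2,6], [1,4,8], [1,5,8], [2,3,4], [2,3,5], [2,4,7], [2,6,7], [3,4,8], [3,6,8], [5,7,8], [6,7,8]

giving chain groups C_0 ≅ Z^9, C_1 ≅ Z^27, C_2 ≅ Z^18.

Boundary ∂_1: C_1 → C_0 maps an edge to its endpoints' difference, ∂[p,q] = q − p. For instance
  ∂[0,7] = [7] − [0].
The 9×27 boundary matrix has rank 8 and Smith normal form diag(1,1,1,1,1,1,1,1).

The boundary map ∂_2: C_2 → C_1 maps a triangle to the signed sum of its edges. For instance
  ∂[5,7,8] = [7,8] − [5,8] + [5,7],
  ∂[0,4,7] = [4,7] − [0,7] + [0,4].
The 27×18 boundary matrix has rank 17 and Smith normal form diag(1,1,1,1,1,1,1,1,1,1,1,1,1,1,1,1,1).

From H_k ≅ ker(∂_k) / im(∂_{k+1}) we obtain:

  H_0: rank C_0 − rank ∂_1 = 9 − 8 = 1, and the invariant factors of ∂_1 are all 1, so H_0 = Z.
  H_1: rank ker ∂_1 − rank ∂_2 = (27 − 8) − 17 = 2, and the invariant factors of ∂_2 are all 1, so H_1 = Z^2.
  H_2: rank ker ∂_2 − rank ∂_3 = (18 − 17) − 0 = 1, and there is no ∂_3, so H_2 = Z.

(K is a triangulation of the torus T^2.)

H_0 ≅ Z,  H_1 ≅ Z^2,  H_2 ≅ Z.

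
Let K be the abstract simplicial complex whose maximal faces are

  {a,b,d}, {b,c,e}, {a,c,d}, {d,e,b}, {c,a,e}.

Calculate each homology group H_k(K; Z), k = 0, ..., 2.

Fix the vertex order a < b < c < d < e and write every simplex with vertices in increasing order. Then dim K = 2 and the simplices of K are:

  0-simplices (5): a, b, c, d, e
  1-simplices (10): ab, ac, ad, ae, bc, bd, be, cd, ce, de
  2-simplices (5): abd, acd, ace, bce, bde

Hence C_0 ≅ Z^5, C_1 ≅ Z^10, C_2 ≅ Z^5.

Boundary ∂_1: C_1 → C_0 maps an edge to its endpoints' difference, ∂[p,q] = q − p. For instance
  ∂bd = d − b.
The 5×10 boundary matrix has rank 4 and Smith normal form diag(1,1,1,1).

∂_2: C_2 → C_1 sends each 2-simplex [p,q,r] to [q,r] − [p,r] + [p,q]. For instance
  ∂acd = cd − ad + ac,
  ∂abd = bd − ad + ab.
The 10×5 boundary matrix has rank 5 and Smith normal form diag(1,1,1,1,1).

Reading off H_k = ker ∂_k / im ∂_{k+1}:

  H_0: rank C_0 − rank ∂_1 = 5 − 4 = 1, and the invariant factors of ∂_1 are all 1, so H_0 = Z.
  H_1: rank ker ∂_1 − rank ∂_2 = (10 − 4) − 5 = 1, and the invariant factors of ∂_2 are all 1, so H_1 = Z.
  H_2: rank ker ∂_2 − rank ∂_3 = (5 − 5) − 0 = 0, and there is no ∂_3, so H_2 = 0.

As a check, the Euler characteristic is 5 − 10 + 5 = 0, which agrees with 1 − 1 + 0 = 0.

H_0 ≅ Z,  H_1 ≅ Z,  H_2 = 0.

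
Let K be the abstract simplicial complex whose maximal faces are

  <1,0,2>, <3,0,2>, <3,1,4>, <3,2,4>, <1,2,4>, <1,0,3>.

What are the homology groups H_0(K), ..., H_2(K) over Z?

H_0 = Z,  H_1 = 0,  H_2 = Z.

Take the total order 0 < 1 < 2 < 3 < 4 on the vertex set. Then K (dimension 2) consists of the simplices:

  0-simplices (5): [0], [1], [2], [3], [4]
  1-simplices (9): [0,1], [0,2], [0,3], [1,2], [1,3], [1,4], [2,3], [2,4], [3,4]
  2-simplices (6): [0,1,2], [0,1,3], [0,2,3], [1,2,4], [1,3,4], [2,3,4]

so the chain groups are C_0 ≅ Z^5, C_1 ≅ Z^9, C_2 ≅ Z^6.

∂_1: C_1 → C_0 is given by ∂[p,q] = [q] − [p]. For instance
  ∂[1,2] = [2] − [1].
The resulting 5×9 matrix has rank 4, and its Smith normal form has invariant factors (1,1,1,1).

Boundary ∂_2: C_2 → C_1 acts by ∂[p,q,r] = [q,r] − [p,r] + [p,q]. For instance
  ∂[0,1,2] = [1,2] − [0,2] + [0,1],
  ∂[0,2,3] = [2,3] − [0,3] + [0,2].
This gives a 9×6 integer matrix of rank 5; reducing to Smith normal form yields diagonal entries (1,1,1,1,1).

Computing H_k = (kernel of ∂_k) / (image of ∂_{k+1}):

  H_0: rank C_0 − rank ∂_1 = 5 − 4 = 1, and the invariant factors of ∂_1 are all 1, so H_0 = Z.
  H_1: rank ker ∂_1 − rank ∂_2 = (9 − 4) − 5 = 0, and the invariant factors of ∂_2 are all 1, so H_1 = 0.
  H_2: rank ker ∂_2 − rank ∂_3 = (6 − 5) − 0 = 1, and there is no ∂_3, so H_2 = Z.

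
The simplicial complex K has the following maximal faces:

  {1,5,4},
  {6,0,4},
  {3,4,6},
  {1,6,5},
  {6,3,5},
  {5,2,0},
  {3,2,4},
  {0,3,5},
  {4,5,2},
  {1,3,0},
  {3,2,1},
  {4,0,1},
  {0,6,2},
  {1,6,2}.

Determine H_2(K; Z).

H_2 ≅ Z.

Fix the vertex order 0 < 1 < 2 < 3 < 4 < 5 < 6 and write every simplex with vertices in increasing order. Then dim K = 2 and the simplices of K are:

  0-simplices (7): [0], [1], [2], [3], [4], [5], [6]
  1-simplices (21): [0,1], [0,2], [0,3], [0,4], [0,5], [0,6], [1,2], [1,3], [1,4], [1,5], [1,6], [2,3], [2,4], [2,5], [2,6], [3,4], [3,5], [3,6], [4,5], [4,6], [5,6]
  2-simplices (14): [0,1,3], [0,1,4], [0,2,5], [0,2,6], [0,3,5], [0,4,6], [1,2,3], [1,2,6], [1,4,5], [1,5,6], [2,3,4], [2,4,5], [3,4,6], [3,5,6]

Hence C_0 ≅ Z^7, C_1 ≅ Z^21, C_2 ≅ Z^14.

Boundary ∂_1: C_1 → C_0 maps an edge to its endpoints' difference, ∂[p,q] = q − p. For instance
  ∂[0,2] = [2] − [0].
The resulting 7×21 matrix has rank 6, and its Smith normal form has invariant factors (1,1,1,1,1,1).

Boundary ∂_2: C_2 → C_1 acts by ∂[p,q,r] = [q,r] − [p,r] + [p,q]. For instance
  ∂[0,4,6] = [4,6] − [0,6] + [0,4],
  ∂[0,3,5] = [3,5] − [0,5] + [0,3].
The 21×14 boundary matrix has rank 13 and Smith normal form diag(1,1,1,1,1,1,1,1,1,1,1,1,1).

Now H_k = ker ∂_k / im ∂_{k+1}, so:

  H_2: rank ker ∂_2 − rank ∂_3 = (14 − 13) − 0 = 1, and there is no ∂_3, so H_2 ≅ Z.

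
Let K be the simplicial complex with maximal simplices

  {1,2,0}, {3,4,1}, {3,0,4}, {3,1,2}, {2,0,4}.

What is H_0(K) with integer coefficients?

H_0 ≅ Z.

Take the total order 0 < 1 < 2 < 3 < 4 on the vertex set. Then K (dimension 2) consists of the simplices:

  0-simplices (5): [0], [1], [2], [3], [4]
  1-simplices (10): [0,1], [0,2], [0,3], [0,4], [1,2], [1,3], [1,4], [2,3], [2,4], [3,4]
  2-simplices (5): [0,1,2], [0,2,4], [0,3,4], [1,2,3], [1,3,4]

giving chain groups C_0 ≅ Z^5, C_1 ≅ Z^10, C_2 ≅ Z^5.

Boundary ∂_1: C_1 → C_0 maps an edge to its endpoints' difference, ∂[p,q] = q − p.
The resulting 5×10 matrix has rank 4, and its Smith normal form has invariant factors (1,1,1,1).

∂_2: C_2 → C_1 acts by ∂[p,q,r] = [q,r] − [p,r] + [p,q]. For instance
  ∂[1,2,3] = [2,3] − [1,3] + [1,2],
  ∂[0,2,4] = [2,4] − [0,4] + [0,2].
As a 10×5 matrix over Z this has rank 5, with invariant factors (1,1,1,1,1).

Computing H_k = (kernel of ∂_k) / (image of ∂_{k+1}):

  H_0: rank C_0 − rank ∂_1 = 5 − 4 = 1, and the invariant factors of ∂_1 are all 1, so H_0 ≅ Z.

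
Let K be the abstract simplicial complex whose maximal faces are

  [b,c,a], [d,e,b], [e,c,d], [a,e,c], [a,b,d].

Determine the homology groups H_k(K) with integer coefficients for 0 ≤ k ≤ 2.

H_0 ≅ Z,  H_1 ≅ Z,  H_2 = 0.

Order the vertices as a < b < c < d < e. Listing each simplex with vertices in this order, K has dimension 2 with simplices:

  0-simplices (5): a, b, c, d, e
  1-simplices (10): ab, ac, ad, ae, bc, bd, be, cd, ce, de
  2-simplices (5): abc, abd, ace, bde, cde

giving chain groups C_0 ≅ Z^5, C_1 ≅ Z^10, C_2 ≅ Z^5.

The boundary map ∂_1: C_1 → C_0 maps an edge to its endpoints' difference, ∂[p,q] = q − p.
The 5×10 boundary matrix has rank 4 and Smith normal form diag(1,1,1,1).

∂_2: C_2 → C_1 sends each 2-simplex [p,q,r] to [q,r] − [p,r] + [p,q]. For instance
  ∂abd = bd − ad + ab,
  ∂ace = ce − ae + ac.
The resulting 10×5 matrix has rank 5, and its Smith normal form has invariant factors (1,1,1,1,1).

Computing H_k = (kernel of ∂_k) / (image of ∂_{k+1}):

  H_0: rank C_0 − rank ∂_1 = 5 − 4 = 1, and the invariant factors of ∂_1 are all 1, so H_0 = Z.
  H_1: rank ker ∂_1 − rank ∂_2 = (10 − 4) − 5 = 1, and the invariant factors of ∂_2 are all 1, so H_1 = Z.
  H_2: rank ker ∂_2 − rank ∂_3 = (5 − 5) − 0 = 0, and there is no ∂_3, so H_2 = 0.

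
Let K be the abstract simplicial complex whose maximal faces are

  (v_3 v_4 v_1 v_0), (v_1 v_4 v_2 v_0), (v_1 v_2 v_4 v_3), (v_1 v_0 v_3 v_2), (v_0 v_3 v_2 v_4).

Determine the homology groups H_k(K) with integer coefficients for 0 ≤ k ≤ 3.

H_0 ≅ Z,  H_1 = 0,  H_2 = 0,  H_3 ≅ Z.

K has 5 vertices, 10 edges, 10 triangles, 5 3-simplices.
rank ∂_0 = 0, rank ∂_1 = 4 ⇒ b_0 = 5 − 0 − 4 = 1; all invariant factors of ∂_1 are 1 so no torsion. So H_0 ≅ Z.
rank ∂_1 = 4, rank ∂_2 = 6 ⇒ b_1 = 10 − 4 − 6 = 0; all invariant factors of ∂_2 are 1 so no torsion. So H_1 ≅ 0.
rank ∂_2 = 6, rank ∂_3 = 4 ⇒ b_2 = 10 − 6 − 4 = 0; all invariant factors of ∂_3 are 1 so no torsion. So H_2 ≅ 0.
rank ∂_3 = 4, rank ∂_4 = 0 ⇒ b_3 = 5 − 4 − 0 = 1. So H_3 ≅ Z.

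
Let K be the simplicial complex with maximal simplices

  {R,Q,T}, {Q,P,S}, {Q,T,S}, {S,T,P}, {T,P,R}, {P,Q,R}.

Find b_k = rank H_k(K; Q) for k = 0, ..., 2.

b_0 = 1, b_1 = 0, b_2 = 1.

Fix the vertex order P < Q < R < S < T and write every simplex with vertices in increasing order. Then dim K = 2 and the simplices of K are:

  0-simplices (5): P, Q, R, S, T
  1-simplices (9): PQ, PR, PS, PT, QR, QS, QT, RT, ST
  2-simplices (6): PQR, PQS, PRT, PST, QRT, QST

so the chain groups are C_0 ≅ Z^5, C_1 ≅ Z^9, C_2 ≅ Z^6.

Boundary ∂_1: C_1 → C_0 sends each edge [p,q] (with p < q) to q − p. For instance
  ∂PQ = Q − P.
The 5×9 boundary matrix has rank 4 and Smith normal form diag(1,1,1,1).

∂_2: C_2 → C_1 maps a triangle to the signed sum of its edges. For instance
  ∂QRT = RT − QT + QR,
  ∂QST = ST − QT + QS.
The 9×6 boundary matrix has rank 5 and Smith normal form diag(1,1,1,1,1).

Computing H_k = (kernel of ∂_k) / (image of ∂_{k+1}):

  H_0: rank C_0 − rank ∂_1 = 5 − 4 = 1, and the invariant factors of ∂_1 are all 1, so H_0 ≅ Z.
  H_1: rank ker ∂_1 − rank ∂_2 = (9 − 4) − 5 = 0, and the invariant factors of ∂_2 are all 1, so H_1 ≅ 0.
  H_2: rank ker ∂_2 − rank ∂_3 = (6 − 5) − 0 = 1, and there is no ∂_3, so H_2 ≅ Z.

Hence the Betti numbers are b_0 = 1, b_1 = 0, b_2 = 1.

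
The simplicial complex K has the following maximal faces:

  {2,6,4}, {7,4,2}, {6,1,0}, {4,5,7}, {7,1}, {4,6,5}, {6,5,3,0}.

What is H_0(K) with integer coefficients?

Fix the vertex order 0 < 1 < 2 < 3 < 4 < 5 < 6 < 7 and write every simplex with vertices in increasing order. Then dim K = 3 and the simplices of K are:

  0-simplices (8): [0], [1], [2], [3], [4], [5], [6], [7]
  1-simplices (16): [0,1], [0,3], [0,5], [0,6], [1,6], [1,7], [2,4], [2,6], [2,7], [3,5], [3,6], [4,5], [4,6], [4,7], [5,6], [5,7]
  2-simplices (9): [0,1,6], [0,3,5], [0,3,6], [0,5,6], [2,4,6], [2,4,7], [3,5,6], [4,5,6], [4,5,7]
  3-simplices (1): [0,3,5,6]

giving chain groups C_0 ≅ Z^8, C_1 ≅ Z^16, C_2 ≅ Z^9, C_3 ≅ Z^1.

The boundary map ∂_1: C_1 → C_0 maps an edge to its endpoints' difference, ∂[p,q] = q − p.
The resulting 8×16 matrix has rank 7, and its Smith normal form has invariant factors (1,1,1,1,1,1,1).

The boundary map ∂_2: C_2 → C_1 sends each 2-simplex [p,q,r] to [q,r] − [p,r] + [p,q]. For instance
  ∂[0,1,6] = [1,6] − [0,6] + [0,1],
  ∂[4,5,7] = [5,7] − [4,7] + [4,5].
The resulting 16×9 matrix has rank 8, and its Smith normal form has invariant factors (1,1,1,1,1,1,1,1).

Boundary ∂_3: C_3 → C_2 sends each 3-simplex σ to the alternating sum Σ_i (−1)^i (σ with its i-th vertex removed). For instance
  ∂[0,3,5,6] = [3,5,6] − [0,5,6] + [0,3,6] − [0,3,5].
This gives a 9×1 integer matrix of rank 1; reducing to Smith normal form yields diagonal entries (1).

Now H_k = ker ∂_k / im ∂_{k+1}, so:

  H_0: rank C_0 − rank ∂_1 = 8 − 7 = 1, and the invariant factors of ∂_1 are all 1, so H_0 ≅ Z.

H_0 = Z.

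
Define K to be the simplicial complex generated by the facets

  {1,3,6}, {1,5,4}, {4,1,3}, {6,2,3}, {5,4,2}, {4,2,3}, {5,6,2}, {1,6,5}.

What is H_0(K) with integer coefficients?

H_0 ≅ Z.

Order the vertices as 1 < 2 < 3 < 4 < 5 < 6. Listing each simplex with vertices in this order, K has dimension 2 with simplices:

  0-simplices (6): [1], [2], [3], [4], [5], [6]
  1-simplices (12): [1,3], [1,4], [1,5], [1,6], [2,3], [2,4], [2,5], [2,6], [3,4], [3,6], [4,5], [5,6]
  2-simplices (8): [1,3,4], [1,3,6], [1,4,5], [1,5,6], [2,3,4], [2,3,6], [2,4,5], [2,5,6]

so the chain groups are C_0 ≅ Z^6, C_1 ≅ Z^12, C_2 ≅ Z^8.

The boundary map ∂_1: C_1 → C_0 maps an edge to its endpoints' difference, ∂[p,q] = q − p. For instance
  ∂[2,4] = [4] − [2].
The 6×12 boundary matrix has rank 5 and Smith normal form diag(1,1,1,1,1).

Boundary ∂_2: C_2 → C_1 maps a triangle to the signed sum of its edges. For instance
  ∂[1,5,6] = [5,6] − [1,6] + [1,5],
  ∂[1,3,6] = [3,6] − [1,6] + [1,3].
This gives a 12×8 integer matrix of rank 7; reducing to Smith normal form yields diagonal entries (1,1,1,1,1,1,1).

From H_k ≅ ker(∂_k) / im(∂_{k+1}) we obtain:

  H_0: rank C_0 − rank ∂_1 = 6 − 5 = 1, and the invariant factors of ∂_1 are all 1, so H_0 = Z.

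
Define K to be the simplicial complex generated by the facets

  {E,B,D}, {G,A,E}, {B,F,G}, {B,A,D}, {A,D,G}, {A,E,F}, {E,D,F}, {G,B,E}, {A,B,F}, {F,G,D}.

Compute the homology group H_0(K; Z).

H_0 ≅ Z.

We work with the vertex ordering A < B < D < E < F < G. The simplices of K, each written with vertices in increasing order, are:

  0-simplices (6): A, B, D, E, F, G
  1-simplices (15): AB, AD, AE, AF, AG, BD, BE, BF, BG, DE, DF, DG, EF, EG, FG
  2-simplices (10): ABD, ABF, ADG, AEF, AEG, BDE, BEG, BFG, DEF, DFG

Hence C_0 ≅ Z^6, C_1 ≅ Z^15, C_2 ≅ Z^10.

Boundary ∂_1: C_1 → C_0 maps an edge to its endpoints' difference, ∂[p,q] = q − p. For instance
  ∂AF = F − A.
The resulting 6×15 matrix has rank 5, and its Smith normal form has invariant factors (1,1,1,1,1).

The boundary map ∂_2: C_2 → C_1 acts by ∂[p,q,r] = [q,r] − [p,r] + [p,q]. For instance
  ∂DFG = FG − DG + DF,
  ∂AEG = EG − AG + AE.
As a 15×10 matrix over Z this has rank 10, with invariant factors (1,1,1,1,1,1,1,1,1,2).

Reading off H_k = ker ∂_k / im ∂_{k+1}:

  H_0: rank C_0 − rank ∂_1 = 6 − 5 = 1, and the invariant factors of ∂_1 are all 1, so H_0 = Z.

(K is a triangulation of the real projective plane RP^2.)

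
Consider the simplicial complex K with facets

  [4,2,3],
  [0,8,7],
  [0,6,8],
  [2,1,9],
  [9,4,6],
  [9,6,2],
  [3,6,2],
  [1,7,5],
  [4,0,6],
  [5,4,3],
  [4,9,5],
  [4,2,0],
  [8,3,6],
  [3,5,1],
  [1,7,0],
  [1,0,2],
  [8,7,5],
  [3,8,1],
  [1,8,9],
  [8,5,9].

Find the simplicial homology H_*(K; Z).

H_0 ≅ Z,  H_1 ≅ Z ⊕ Z/2,  H_2 = 0.

We work with the vertex ordering 0 < 1 < 2 < 3 < 4 < 5 < 6 < 7 < 8 < 9. The simplices of K, each written with vertices in increasing order, are:

  0-simplices (10): [0], [1], [2], [3], [4], [5], [6], [7], [8], [9]
  1-simplices (30): (30 of them)
  2-simplices (20): (20 of them)

giving chain groups C_0 ≅ Z^10, C_1 ≅ Z^30, C_2 ≅ Z^20.

The boundary map ∂_1: C_1 → C_0 maps an edge to its endpoints' difference, ∂[p,q] = q − p.
The 10×30 boundary matrix has rank 9 and Smith normal form diag(1,1,1,1,1,1,1,1,1).

The boundary map ∂_2: C_2 → C_1 maps a triangle to the signed sum of its edges. For instance
  ∂[0,7,8] = [7,8] − [0,8] + [0,7],
  ∂[0,6,8] = [6,8] − [0,8] + [0,6].
The 30×20 boundary matrix has rank 20 and Smith normal form diag(1,1,1,1,1,1,1,1,1,1,1,1,1,1,1,1,1,1,1,2).

Reading off H_k = ker ∂_k / im ∂_{k+1}:

  H_0: rank C_0 − rank ∂_1 = 10 − 9 = 1, and the invariant factors of ∂_1 are all 1, so H_0 = Z.
  H_1: rank ker ∂_1 − rank ∂_2 = (30 − 9) − 20 = 1, and ∂_2 has invariant factor 2 > 1, so H_1 = Z ⊕ Z/2.
  H_2: rank ker ∂_2 − rank ∂_3 = (20 − 20) − 0 = 0, and there is no ∂_3, so H_2 = 0.

As a check, the Euler characteristic is 10 − 30 + 20 = 0, which agrees with 1 − 1 + 0 = 0.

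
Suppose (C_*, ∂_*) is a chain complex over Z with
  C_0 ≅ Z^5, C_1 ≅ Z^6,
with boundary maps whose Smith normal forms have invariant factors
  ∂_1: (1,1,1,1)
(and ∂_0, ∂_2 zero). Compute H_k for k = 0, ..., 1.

H_0 ≅ Z,  H_1 ≅ Z^2.

H_0: b_0 = 5 − 0 − 4 = 1; torsion from ∂_1 factors > 1: none. So H_0 ≅ Z.
H_1: b_1 = 6 − 4 − 0 = 2; torsion from ∂_2 factors > 1: none. So H_1 ≅ Z^2.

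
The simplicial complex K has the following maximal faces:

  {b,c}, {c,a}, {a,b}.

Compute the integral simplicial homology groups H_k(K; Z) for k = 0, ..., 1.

Fix the vertex order a < b < c and write every simplex with vertices in increasing order. Then dim K = 1 and the simplices of K are:

  0-simplices (3): a, b, c
  1-simplices (3): ab, ac, bc

giving chain groups C_0 ≅ Z^3, C_1 ≅ Z^3.

∂_1: C_1 → C_0 maps an edge to its endpoints' difference, ∂[p,q] = q − p. For instance
  ∂bc = c − b.
This gives a 3×3 integer matrix of rank 2; reducing to Smith normal form yields diagonal entries (1,1).

From H_k ≅ ker(∂_k) / im(∂_{k+1}) we obtain:

  H_0: rank C_0 − rank ∂_1 = 3 − 2 = 1, and the invariant factors of ∂_1 are all 1, so H_0 = Z.
  H_1: rank ker ∂_1 − rank ∂_2 = (3 − 2) − 0 = 1, and there is no ∂_2, so H_1 = Z.

As a check, the Euler characteristic is 3 − 3 = 0, which agrees with 1 − 1 = 0.
(K is a triangulation of the circle S^1.)

H_0 = Z,  H_1 = Z.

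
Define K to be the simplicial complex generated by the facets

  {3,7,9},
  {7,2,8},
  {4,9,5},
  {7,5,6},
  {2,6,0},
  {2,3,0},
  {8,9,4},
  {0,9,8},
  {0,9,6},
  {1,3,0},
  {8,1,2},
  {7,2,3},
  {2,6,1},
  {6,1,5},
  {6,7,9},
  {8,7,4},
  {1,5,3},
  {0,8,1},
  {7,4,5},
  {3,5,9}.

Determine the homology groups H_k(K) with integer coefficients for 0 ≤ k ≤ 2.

Order the vertices as 0 < 1 < 2 < 3 < 4 < 5 < 6 < 7 < 8 < 9. Listing each simplex with vertices in this order, K has dimension 2 with simplices:

  0-simplices (10): [0], [1], [2], [3], [4], [5], [6], [7], [8], [9]
  1-simplices (30): (30 of them)
  2-simplices (20): (20 of them)

so the chain groups are C_0 ≅ Z^10, C_1 ≅ Z^30, C_2 ≅ Z^20.

∂_1: C_1 → C_0 sends each edge [p,q] (with p < q) to q − p.
The 10×30 boundary matrix has rank 9 and Smith normal form diag(1,1,1,1,1,1,1,1,1).

The boundary map ∂_2: C_2 → C_1 sends each 2-simplex [p,q,r] to [q,r] − [p,r] + [p,q]. For instance
  ∂[6,7,9] = [7,9] − [6,9] + [6,7],
  ∂[2,3,7] = [3,7] − [2,7] + [2,3].
This gives a 30×20 integer matrix of rank 20; reducing to Smith normal form yields diagonal entries (1,1,1,1,1,1,1,1,1,1,1,1,1,1,1,1,1,1,1,2).

From H_k ≅ ker(∂_k) / im(∂_{k+1}) we obtain:

  H_0: rank C_0 − rank ∂_1 = 10 − 9 = 1, and the invariant factors of ∂_1 are all 1, so H_0 ≅ Z.
  H_1: rank ker ∂_1 − rank ∂_2 = (30 − 9) − 20 = 1, and ∂_2 has invariant factor 2 > 1, so H_1 ≅ Z ⊕ Z/2Z.
  H_2: rank ker ∂_2 − rank ∂_3 = (20 − 20) − 0 = 0, and there is no ∂_3, so H_2 ≅ 0.

H_0 ≅ Z,  H_1 ≅ Z ⊕ Z/2Z,  H_2 = 0.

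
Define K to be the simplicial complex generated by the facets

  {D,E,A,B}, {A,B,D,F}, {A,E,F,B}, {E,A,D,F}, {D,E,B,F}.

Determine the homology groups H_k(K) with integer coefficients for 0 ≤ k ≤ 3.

Fix the vertex order A < B < D < E < F and write every simplex with vertices in increasing order. Then dim K = 3 and the simplices of K are:

  0-simplices (5): A, B, D, E, F
  1-simplices (10): AB, AD, AE, AF, BD, BE, BF, DE, DF, EF
  2-simplices (10): ABD, ABE, ABF, ADE, ADF, AEF, BDE, BDF, BEF, DEF
  3-simplices (5): ABDE, ABDF, ABEF, ADEF, BDEF

so the chain groups are C_0 ≅ Z^5, C_1 ≅ Z^10, C_2 ≅ Z^10, C_3 ≅ Z^5.

Boundary ∂_1: C_1 → C_0 maps an edge to its endpoints' difference, ∂[p,q] = q − p. For instance
  ∂AD = D − A.
The resulting 5×10 matrix has rank 4, and its Smith normal form has invariant factors (1,1,1,1).

The boundary map ∂_2: C_2 → C_1 acts by ∂[p,q,r] = [q,r] − [p,r] + [p,q]. For instance
  ∂DEF = EF − DF + DE,
  ∂BDE = DE − BE + BD.
The resulting 10×10 matrix has rank 6, and its Smith normal form has invariant factors (1,1,1,1,1,1).

Boundary ∂_3: C_3 → C_2 sends each 3-simplex σ to the alternating sum Σ_i (−1)^i (σ with its i-th vertex removed). For instance
  ∂ADEF = DEF − AEF + ADF − ADE,
  ∂ABDE = BDE − ADE + ABE − ABD.
The 10×5 boundary matrix has rank 4 and Smith normal form diag(1,1,1,1).

Reading off H_k = ker ∂_k / im ∂_{k+1}:

  H_0: rank C_0 − rank ∂_1 = 5 − 4 = 1, and the invariant factors of ∂_1 are all 1, so H_0 ≅ Z.
  H_1: rank ker ∂_1 − rank ∂_2 = (10 − 4) − 6 = 0, and the invariant factors of ∂_2 are all 1, so H_1 ≅ 0.
  H_2: rank ker ∂_2 − rank ∂_3 = (10 − 6) − 4 = 0, and the invariant factors of ∂_3 are all 1, so H_2 ≅ 0.
  H_3: rank ker ∂_3 − rank ∂_4 = (5 − 4) − 0 = 1, and there is no ∂_4, so H_3 ≅ Z.

H_0 = Z,  H_1 = 0,  H_2 = 0,  H_3 = Z.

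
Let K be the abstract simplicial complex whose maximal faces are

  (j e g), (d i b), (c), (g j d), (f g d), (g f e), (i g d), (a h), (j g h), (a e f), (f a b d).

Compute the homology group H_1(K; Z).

H_1 ≅ Z.

We work with the vertex ordering a < b < c < d < e < f < g < h < i < j. The simplices of K, each written with vertices in increasing order, are:

  0-simplices (10): a, b, c, d, e, f, g, h, i, j
  1-simplices (20): ab, ad, ae, af, ah, bd, bf, bi, df, dg, di, dj, ef, eg, ej, fg, gh, gi, gj, hj
  2-simplices (12): abd, abf, adf, aef, bdf, bdi, dfg, dgi, dgj, efg, egj, ghj
  3-simplices (1): abdf

so the chain groups are C_0 ≅ Z^10, C_1 ≅ Z^20, C_2 ≅ Z^12, C_3 ≅ Z^1.

The boundary map ∂_1: C_1 → C_0 maps an edge to its endpoints' difference, ∂[p,q] = q − p.
This gives a 10×20 integer matrix of rank 8; reducing to Smith normal form yields diagonal entries (1,1,1,1,1,1,1,1).

∂_2: C_2 → C_1 sends each 2-simplex [p,q,r] to [q,r] − [p,r] + [p,q]. For instance
  ∂dfg = fg − dg + df,
  ∂dgi = gi − di + dg.
The 20×12 boundary matrix has rank 11 and Smith normal form diag(1,1,1,1,1,1,1,1,1,1,1).

Boundary ∂_3: C_3 → C_2 sends each 3-simplex σ to the alternating sum Σ_i (−1)^i (σ with its i-th vertex removed). For instance
  ∂abdf = bdf − adf + abf − abd.
This gives a 12×1 integer matrix of rank 1; reducing to Smith normal form yields diagonal entries (1).

Computing H_k = (kernel of ∂_k) / (image of ∂_{k+1}):

  H_1: rank ker ∂_1 − rank ∂_2 = (20 − 8) − 11 = 1, and the invariant factors of ∂_2 are all 1, so H_1 = Z.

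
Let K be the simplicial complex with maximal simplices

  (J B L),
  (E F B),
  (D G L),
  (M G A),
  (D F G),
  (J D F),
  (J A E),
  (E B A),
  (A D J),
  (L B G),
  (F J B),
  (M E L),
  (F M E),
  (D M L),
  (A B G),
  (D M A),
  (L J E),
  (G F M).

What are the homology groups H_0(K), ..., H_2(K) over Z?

We work with the vertex ordering A < B < D < E < F < G < J < L < M. The simplices of K, each written with vertices in increasing order, are:

  0-simplices (9): A, B, D, E, F, G, J, L, M
  1-simplices (27): AB, AD, AE, AG, AJ, AM, BE, BF, BG, BJ, BL, DF, DG, DJ, DL, DM, EF, EJ, EL, EM, FG, FJ, FM, GL, GM, JL, LM
  2-simplices (18): ABE, ABG, ADJ, ADM, AEJ, AGM, BEF, BFJ, BGL, BJL, DFG, DFJ, DGL, DLM, EFM, EJL, ELM, FGM

giving chain groups C_0 ≅ Z^9, C_1 ≅ Z^27, C_2 ≅ Z^18.

∂_1: C_1 → C_0 maps an edge to its endpoints' difference, ∂[p,q] = q − p. For instance
  ∂AM = M − A.
As a 9×27 matrix over Z this has rank 8, with invariant factors (1,1,1,1,1,1,1,1).

The boundary map ∂_2: C_2 → C_1 acts by ∂[p,q,r] = [q,r] − [p,r] + [p,q]. For instance
  ∂BGL = GL − BL + BG,
  ∂DFG = FG − DG + DF.
As a 27×18 matrix over Z this has rank 18, with invariant factors (1,1,1,1,1,1,1,1,1,1,1,1,1,1,1,1,1,2).

Now H_k = ker ∂_k / im ∂_{k+1}, so:

  H_0: rank C_0 − rank ∂_1 = 9 − 8 = 1, and the invariant factors of ∂_1 are all 1, so H_0 = Z.
  H_1: rank ker ∂_1 − rank ∂_2 = (27 − 8) − 18 = 1, and ∂_2 has invariant factor 2 > 1, so H_1 = Z × Z/2.
  H_2: rank ker ∂_2 − rank ∂_3 = (18 − 18) − 0 = 0, and there is no ∂_3, so H_2 = 0.

As a check, the Euler characteristic is 9 − 27 + 18 = 0, which agrees with 1 − 1 + 0 = 0.

H_0 = Z,  H_1 = Z × Z/2,  H_2 = 0.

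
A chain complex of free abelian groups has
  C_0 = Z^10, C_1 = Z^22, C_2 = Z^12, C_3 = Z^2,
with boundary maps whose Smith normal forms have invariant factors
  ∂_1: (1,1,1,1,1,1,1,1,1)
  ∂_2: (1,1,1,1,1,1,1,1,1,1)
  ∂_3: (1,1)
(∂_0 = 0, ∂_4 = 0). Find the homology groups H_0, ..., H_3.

H_0 = Z,  H_1 = Z^3,  H_2 = 0,  H_3 = 0.

H_0: b_0 = 10 − 0 − 9 = 1; torsion from ∂_1 factors > 1: none. So H_0 = Z.
H_1: b_1 = 22 − 9 − 10 = 3; torsion from ∂_2 factors > 1: none. So H_1 = Z^3.
H_2: b_2 = 12 − 10 − 2 = 0; torsion from ∂_3 factors > 1: none. So H_2 = 0.
H_3: b_3 = 2 − 2 − 0 = 0; torsion from ∂_4 factors > 1: none. So H_3 = 0.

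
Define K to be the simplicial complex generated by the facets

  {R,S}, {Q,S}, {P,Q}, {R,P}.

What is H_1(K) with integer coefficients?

H_1 ≅ Z.

Order the vertices as P < Q < R < S. Listing each simplex with vertices in this order, K has dimension 1 with simplices:

  0-simplices (4): P, Q, R, S
  1-simplices (4): PQ, PR, QS, RS

so the chain groups are C_0 ≅ Z^4, C_1 ≅ Z^4.

∂_1: C_1 → C_0 sends each edge [p,q] (with p < q) to q − p.
As a 4×4 matrix over Z this has rank 3, with invariant factors (1,1,1).

Reading off H_k = ker ∂_k / im ∂_{k+1}:

  H_1: rank ker ∂_1 − rank ∂_2 = (4 − 3) − 0 = 1, and there is no ∂_2, so H_1 = Z.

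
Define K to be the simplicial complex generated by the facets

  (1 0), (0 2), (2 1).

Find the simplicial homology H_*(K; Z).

We work with the vertex ordering 0 < 1 < 2. The simplices of K, each written with vertices in increasing order, are:

  0-simplices (3): [0], [1], [2]
  1-simplices (3): [0,1], [0,2], [1,2]

Hence C_0 ≅ Z^3, C_1 ≅ Z^3.

∂_1: C_1 → C_0 is given by ∂[p,q] = [q] − [p].
As a 3×3 matrix over Z this has rank 2, with invariant factors (1,1).

Reading off H_k = ker ∂_k / im ∂_{k+1}:

  H_0: rank C_0 − rank ∂_1 = 3 − 2 = 1, and the invariant factors of ∂_1 are all 1, so H_0 ≅ Z.
  H_1: rank ker ∂_1 − rank ∂_2 = (3 − 2) − 0 = 1, and there is no ∂_2, so H_1 ≅ Z.

(K is a triangulation of the circle S^1.)

H_0 ≅ Z,  H_1 ≅ Z.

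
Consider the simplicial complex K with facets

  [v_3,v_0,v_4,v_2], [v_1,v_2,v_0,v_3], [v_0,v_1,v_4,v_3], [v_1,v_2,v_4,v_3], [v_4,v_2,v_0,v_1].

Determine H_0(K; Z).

H_0 ≅ Z.

Fix the vertex order v_0 < v_1 < v_2 < v_3 < v_4 and write every simplex with vertices in increasing order. Then dim K = 3 and the simplices of K are:

  0-simplices (5): [v_0], [v_1], [v_2], [v_3], [v_4]
  1-simplices (10): [v_0,v_1], [v_0,v_2], [v_0,v_3], [v_0,v_4], [v_1,v_2], [v_1,v_3], [v_1,v_4], [v_2,v_3], [v_2,v_4], [v_3,v_4]
  2-simplices (10): [v_0,v_1,v_2], [v_0,v_1,v_3], [v_0,v_1,v_4], [v_0,v_2,v_3], [v_0,v_2,v_4], [v_0,v_3,v_4], [v_1,v_2,v_3], [v_1,v_2,v_4], [v_1,v_3,v_4], [v_2,v_3,v_4]
  3-simplices (5): [v_0,v_1,v_2,v_3], [v_0,v_1,v_2,v_4], [v_0,v_1,v_3,v_4], [v_0,v_2,v_3,v_4], [v_1,v_2,v_3,v_4]

giving chain groups C_0 ≅ Z^5, C_1 ≅ Z^10, C_2 ≅ Z^10, C_3 ≅ Z^5.

Boundary ∂_1: C_1 → C_0 sends each edge [p,q] (with p < q) to q − p. For instance
  ∂[v_0,v_1] = [v_1] − [v_0].
As a 5×10 matrix over Z this has rank 4, with invariant factors (1,1,1,1).

∂_2: C_2 → C_1 maps a triangle to the signed sum of its edges. For instance
  ∂[v_0,v_1,v_2] = [v_1,v_2] − [v_0,v_2] + [v_0,v_1],
  ∂[v_0,v_1,v_3] = [v_1,v_3] − [v_0,v_3] + [v_0,v_1].
The resulting 10×10 matrix has rank 6, and its Smith normal form has invariant factors (1,1,1,1,1,1).

Boundary ∂_3: C_3 → C_2 sends each 3-simplex σ to the alternating sum Σ_i (−1)^i (σ with its i-th vertex removed). For instance
  ∂[v_0,v_1,v_3,v_4] = [v_1,v_3,v_4] − [v_0,v_3,v_4] + [v_0,v_1,v_4] − [v_0,v_1,v_3],
  ∂[v_1,v_2,v_3,v_4] = [v_2,v_3,v_4] − [v_1,v_3,v_4] + [v_1,v_2,v_4] − [v_1,v_2,v_3].
The 10×5 boundary matrix has rank 4 and Smith normal form diag(1,1,1,1).

From H_k ≅ ker(∂_k) / im(∂_{k+1}) we obtain:

  H_0: rank C_0 − rank ∂_1 = 5 − 4 = 1, and the invariant factors of ∂_1 are all 1, so H_0 = Z.

(K is a triangulation of the 3-sphere S^3.)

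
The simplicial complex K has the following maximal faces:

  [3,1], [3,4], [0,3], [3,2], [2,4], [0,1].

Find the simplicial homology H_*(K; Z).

H_0 ≅ Z,  H_1 ≅ Z^2.

K has 5 vertices, 6 edges.
rank ∂_0 = 0, rank ∂_1 = 4 ⇒ b_0 = 5 − 0 − 4 = 1; all invariant factors of ∂_1 are 1 so no torsion. So H_0 ≅ Z.
rank ∂_1 = 4, rank ∂_2 = 0 ⇒ b_1 = 6 − 4 − 0 = 2. So H_1 ≅ Z^2.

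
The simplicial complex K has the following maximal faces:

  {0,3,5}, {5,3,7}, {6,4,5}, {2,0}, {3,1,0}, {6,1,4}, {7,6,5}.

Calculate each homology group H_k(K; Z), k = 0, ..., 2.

Order the vertices as 0 < 1 < 2 < 3 < 4 < 5 < 6 < 7. Listing each simplex with vertices in this order, K has dimension 2 with simplices:

  0-simplices (8): [0], [1], [2], [3], [4], [5], [6], [7]
  1-simplices (14): [0,1], [0,2], [0,3], [0,5], [1,3], [1,4], [1,6], [3,5], [3,7], [4,5], [4,6], [5,6], [5,7], [6,7]
  2-simplices (6): [0,1,3], [0,3,5], [1,4,6], [3,5,7], [4,5,6], [5,6,7]

so the chain groups are C_0 ≅ Z^8, C_1 ≅ Z^14, C_2 ≅ Z^6.

The boundary map ∂_1: C_1 → C_0 sends each edge [p,q] (with p < q) to q − p. For instance
  ∂[0,2] = [2] − [0].
As a 8×14 matrix over Z this has rank 7, with invariant factors (1,1,1,1,1,1,1).

∂_2: C_2 → C_1 sends each 2-simplex [p,q,r] to [q,r] − [p,r] + [p,q]. For instance
  ∂[4,5,6] = [5,6] − [4,6] + [4,5],
  ∂[1,4,6] = [4,6] − [1,6] + [1,4].
This gives a 14×6 integer matrix of rank 6; reducing to Smith normal form yields diagonal entries (1,1,1,1,1,1).

Computing H_k = (kernel of ∂_k) / (image of ∂_{k+1}):

  H_0: rank C_0 − rank ∂_1 = 8 − 7 = 1, and the invariant factors of ∂_1 are all 1, so H_0 ≅ Z.
  H_1: rank ker ∂_1 − rank ∂_2 = (14 − 7) − 6 = 1, and the invariant factors of ∂_2 are all 1, so H_1 ≅ Z.
  H_2: rank ker ∂_2 − rank ∂_3 = (6 − 6) − 0 = 0, and there is no ∂_3, so H_2 ≅ 0.

H_0 ≅ Z,  H_1 ≅ Z,  H_2 = 0.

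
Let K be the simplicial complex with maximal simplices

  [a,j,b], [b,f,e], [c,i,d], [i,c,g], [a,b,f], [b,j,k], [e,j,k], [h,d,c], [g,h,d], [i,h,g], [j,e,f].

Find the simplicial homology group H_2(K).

H_2 = 0.

Take the total order a < b < c < d < e < f < g < h < i < j < k on the vertex set. Then K (dimension 2) consists of the simplices:

  0-simplices (11): a, b, c, d, e, f, g, h, i, j, k
  1-simplices (22): ab, af, aj, be, bf, bj, bk, cd, cg, ch, ci, dg, dh, di, ef, ej, ek, fj, gh, gi, hi, jk
  2-simplices (11): abf, abj, bef, bjk, cdh, cdi, cgi, dgh, efj, ejk, ghi

so the chain groups are C_0 ≅ Z^11, C_1 ≅ Z^22, C_2 ≅ Z^11.

The boundary map ∂_1: C_1 → C_0 maps an edge to its endpoints' difference, ∂[p,q] = q − p. For instance
  ∂af = f − a.
This gives a 11×22 integer matrix of rank 9; reducing to Smith normal form yields diagonal entries (1,1,1,1,1,1,1,1,1).

The boundary map ∂_2: C_2 → C_1 maps a triangle to the signed sum of its edges. For instance
  ∂cgi = gi − ci + cg,
  ∂bjk = jk − bk + bj.
The 22×11 boundary matrix has rank 11 and Smith normal form diag(1,1,1,1,1,1,1,1,1,1,1).

Computing H_k = (kernel of ∂_k) / (image of ∂_{k+1}):

  H_2: rank ker ∂_2 − rank ∂_3 = (11 − 11) − 0 = 0, and there is no ∂_3, so H_2 = 0.

(K is a triangulation of the disjoint union of the Möbius band and the cylinder S^1 x I.)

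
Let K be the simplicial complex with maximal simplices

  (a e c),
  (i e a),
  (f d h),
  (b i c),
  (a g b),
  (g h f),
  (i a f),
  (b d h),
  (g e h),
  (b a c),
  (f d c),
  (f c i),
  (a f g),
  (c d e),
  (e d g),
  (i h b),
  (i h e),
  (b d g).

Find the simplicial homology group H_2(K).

H_2 ≅ 0.

Fix the vertex order a < b < c < d < e < f < g < h < i and write every simplex with vertices in increasing order. Then dim K = 2 and the simplices of K are:

  0-simplices (9): a, b, c, d, e, f, g, h, i
  1-simplices (27): ab, ac, ae, af, ag, ai, bc, bd, bg, bh, bi, cd, ce, cf, ci, de, df, dg, dh, eg, eh, ei, fg, fh, fi, gh, hi
  2-simplices (18): abc, abg, ace, aei, afg, afi, bci, bdg, bdh, bhi, cde, cdf, cfi, deg, dfh, egh, ehi, fgh

giving chain groups C_0 ≅ Z^9, C_1 ≅ Z^27, C_2 ≅ Z^18.

Boundary ∂_1: C_1 → C_0 maps an edge to its endpoints' difference, ∂[p,q] = q − p. For instance
  ∂de = e − d.
This gives a 9×27 integer matrix of rank 8; reducing to Smith normal form yields diagonal entries (1,1,1,1,1,1,1,1).

∂_2: C_2 → C_1 acts by ∂[p,q,r] = [q,r] − [p,r] + [p,q]. For instance
  ∂cde = de − ce + cd,
  ∂afi = fi − ai + af.
The resulting 27×18 matrix has rank 18, and its Smith normal form has invariant factors (1,1,1,1,1,1,1,1,1,1,1,1,1,1,1,1,1,2).

Now H_k = ker ∂_k / im ∂_{k+1}, so:

  H_2: rank ker ∂_2 − rank ∂_3 = (18 − 18) − 0 = 0, and there is no ∂_3, so H_2 = 0.

(K is a triangulation of the Klein bottle.)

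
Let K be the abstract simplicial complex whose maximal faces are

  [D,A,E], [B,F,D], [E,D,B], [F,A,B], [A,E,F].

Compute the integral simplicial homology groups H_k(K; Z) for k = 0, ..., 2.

Fix the vertex order A < B < D < E < F and write every simplex with vertices in increasing order. Then dim K = 2 and the simplices of K are:

  0-simplices (5): A, B, D, E, F
  1-simplices (10): AB, AD, AE, AF, BD, BE, BF, DE, DF, EF
  2-simplices (5): ABF, ADE, AEF, BDE, BDF

so the chain groups are C_0 ≅ Z^5, C_1 ≅ Z^10, C_2 ≅ Z^5.

∂_1: C_1 → C_0 sends each edge [p,q] (with p < q) to q − p.
The 5×10 boundary matrix has rank 4 and Smith normal form diag(1,1,1,1).

The boundary map ∂_2: C_2 → C_1 sends each 2-simplex [p,q,r] to [q,r] − [p,r] + [p,q]. For instance
  ∂BDE = DE − BE + BD,
  ∂ADE = DE − AE + AD.
As a 10×5 matrix over Z this has rank 5, with invariant factors (1,1,1,1,1).

Computing H_k = (kernel of ∂_k) / (image of ∂_{k+1}):

  H_0: rank C_0 − rank ∂_1 = 5 − 4 = 1, and the invariant factors of ∂_1 are all 1, so H_0 = Z.
  H_1: rank ker ∂_1 − rank ∂_2 = (10 − 4) − 5 = 1, and the invariant factors of ∂_2 are all 1, so H_1 = Z.
  H_2: rank ker ∂_2 − rank ∂_3 = (5 − 5) − 0 = 0, and there is no ∂_3, so H_2 = 0.

(K is a triangulation of the Möbius band.)

H_0 ≅ Z,  H_1 ≅ Z,  H_2 = 0.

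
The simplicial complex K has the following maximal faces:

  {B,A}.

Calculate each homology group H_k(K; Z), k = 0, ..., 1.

K has 2 vertices, 1 edge.
rank ∂_0 = 0, rank ∂_1 = 1 ⇒ b_0 = 2 − 0 − 1 = 1; all invariant factors of ∂_1 are 1 so no torsion. So H_0 = Z.
rank ∂_1 = 1, rank ∂_2 = 0 ⇒ b_1 = 1 − 1 − 0 = 0. So H_1 = 0.

H_0 = Z,  H_1 = 0.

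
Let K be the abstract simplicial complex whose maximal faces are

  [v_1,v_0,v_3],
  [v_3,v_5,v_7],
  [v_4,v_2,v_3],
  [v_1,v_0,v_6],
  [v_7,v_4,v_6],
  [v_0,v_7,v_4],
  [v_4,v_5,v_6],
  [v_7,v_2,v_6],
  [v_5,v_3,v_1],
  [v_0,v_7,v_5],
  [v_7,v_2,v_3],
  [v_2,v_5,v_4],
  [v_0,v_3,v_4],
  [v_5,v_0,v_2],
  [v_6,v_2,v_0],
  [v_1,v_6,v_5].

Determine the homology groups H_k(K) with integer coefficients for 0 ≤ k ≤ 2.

Take the total order v_0 < v_1 < v_2 < v_3 < v_4 < v_5 < v_6 < v_7 on the vertex set. Then K (dimension 2) consists of the simplices:

  0-simplices (8): [v_0], [v_1], [v_2], [v_3], [v_4], [v_5], [v_6], [v_7]
  1-simplices (24): (24 of them)
  2-simplices (16): (16 of them)

so the chain groups are C_0 ≅ Z^8, C_1 ≅ Z^24, C_2 ≅ Z^16.

Boundary ∂_1: C_1 → C_0 is given by ∂[p,q] = [q] − [p].
The resulting 8×24 matrix has rank 7, and its Smith normal form has invariant factors (1,1,1,1,1,1,1).

∂_2: C_2 → C_1 sends each 2-simplex [p,q,r] to [q,r] − [p,r] + [p,q]. For instance
  ∂[v_0,v_2,v_5] = [v_2,v_5] − [v_0,v_5] + [v_0,v_2],
  ∂[v_4,v_5,v_6] = [v_5,v_6] − [v_4,v_6] + [v_4,v_5].
The 24×16 boundary matrix has rank 15 and Smith normal form diag(1,1,1,1,1,1,1,1,1,1,1,1,1,1,1).

From H_k ≅ ker(∂_k) / im(∂_{k+1}) we obtain:

  H_0: rank C_0 − rank ∂_1 = 8 − 7 = 1, and the invariant factors of ∂_1 are all 1, so H_0 ≅ Z.
  H_1: rank ker ∂_1 − rank ∂_2 = (24 − 7) − 15 = 2, and the invariant factors of ∂_2 are all 1, so H_1 ≅ Z^2.
  H_2: rank ker ∂_2 − rank ∂_3 = (16 − 15) − 0 = 1, and there is no ∂_3, so H_2 ≅ Z.

(K is a triangulation of the torus T^2.)

H_0 ≅ Z,  H_1 ≅ Z^2,  H_2 ≅ Z.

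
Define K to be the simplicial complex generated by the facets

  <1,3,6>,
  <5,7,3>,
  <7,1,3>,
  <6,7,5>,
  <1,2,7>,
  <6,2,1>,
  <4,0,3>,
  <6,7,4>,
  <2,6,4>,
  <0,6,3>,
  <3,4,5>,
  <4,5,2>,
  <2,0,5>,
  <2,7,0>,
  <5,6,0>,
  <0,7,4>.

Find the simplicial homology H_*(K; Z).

Order the vertices as 0 < 1 < 2 < 3 < 4 < 5 < 6 < 7. Listing each simplex with vertices in this order, K has dimension 2 with simplices:

  0-simplices (8): [0], [1], [2], [3], [4], [5], [6], [7]
  1-simplices (24): (24 of them)
  2-simplices (16): [0,2,5], [0,2,7], [0,3,4], [0,3,6], [0,4,7], [0,5,6], [1,2,6], [1,2,7], [1,3,6], [1,3,7], [2,4,5], [2,4,6], [3,4,5], [3,5,7], [4,6,7], [5,6,7]

so the chain groups are C_0 ≅ Z^8, C_1 ≅ Z^24, C_2 ≅ Z^16.

∂_1: C_1 → C_0 sends each edge [p,q] (with p < q) to q − p.
The resulting 8×24 matrix has rank 7, and its Smith normal form has invariant factors (1,1,1,1,1,1,1).

Boundary ∂_2: C_2 → C_1 sends each 2-simplex [p,q,r] to [q,r] − [p,r] + [p,q]. For instance
  ∂[3,5,7] = [5,7] − [3,7] + [3,5],
  ∂[1,2,7] = [2,7] − [1,7] + [1,2].
The resulting 24×16 matrix has rank 15, and its Smith normal form has invariant factors (1,1,1,1,1,1,1,1,1,1,1,1,1,1,1).

Reading off H_k = ker ∂_k / im ∂_{k+1}:

  H_0: rank C_0 − rank ∂_1 = 8 − 7 = 1, and the invariant factors of ∂_1 are all 1, so H_0 ≅ Z.
  H_1: rank ker ∂_1 − rank ∂_2 = (24 − 7) − 15 = 2, and the invariant factors of ∂_2 are all 1, so H_1 ≅ Z^2.
  H_2: rank ker ∂_2 − rank ∂_3 = (16 − 15) − 0 = 1, and there is no ∂_3, so H_2 ≅ Z.

H_0 = Z,  H_1 = Z^2,  H_2 = Z.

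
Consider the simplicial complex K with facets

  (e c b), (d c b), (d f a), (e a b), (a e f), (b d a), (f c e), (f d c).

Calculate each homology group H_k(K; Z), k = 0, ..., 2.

H_0 = Z,  H_1 = 0,  H_2 = Z.

Fix the vertex order a < b < c < d < e < f and write every simplex with vertices in increasing order. Then dim K = 2 and the simplices of K are:

  0-simplices (6): a, b, c, d, e, f
  1-simplices (12): ab, ad, ae, af, bc, bd, be, cd, ce, cf, df, ef
  2-simplices (8): abd, abe, adf, aef, bcd, bce, cdf, cef

Hence C_0 ≅ Z^6, C_1 ≅ Z^12, C_2 ≅ Z^8.

The boundary map ∂_1: C_1 → C_0 sends each edge [p,q] (with p < q) to q − p. For instance
  ∂bc = c − b.
This gives a 6×12 integer matrix of rank 5; reducing to Smith normal form yields diagonal entries (1,1,1,1,1).

The boundary map ∂_2: C_2 → C_1 maps a triangle to the signed sum of its edges. For instance
  ∂aef = ef − af + ae,
  ∂abe = be − ae + ab.
The 12×8 boundary matrix has rank 7 and Smith normal form diag(1,1,1,1,1,1,1).

From H_k ≅ ker(∂_k) / im(∂_{k+1}) we obtain:

  H_0: rank C_0 − rank ∂_1 = 6 − 5 = 1, and the invariant factors of ∂_1 are all 1, so H_0 ≅ Z.
  H_1: rank ker ∂_1 − rank ∂_2 = (12 − 5) − 7 = 0, and the invariant factors of ∂_2 are all 1, so H_1 ≅ 0.
  H_2: rank ker ∂_2 − rank ∂_3 = (8 − 7) − 0 = 1, and there is no ∂_3, so H_2 ≅ Z.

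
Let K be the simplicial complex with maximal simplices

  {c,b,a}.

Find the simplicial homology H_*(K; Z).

Fix the vertex order a < b < c and write every simplex with vertices in increasing order. Then dim K = 2 and the simplices of K are:

  0-simplices (3): a, b, c
  1-simplices (3): ab, ac, bc
  2-simplices (1): abc

Hence C_0 ≅ Z^3, C_1 ≅ Z^3, C_2 ≅ Z^1.

Boundary ∂_1: C_1 → C_0 is given by ∂[p,q] = [q] − [p]. For instance
  ∂ab = b − a.
This gives a 3×3 integer matrix of rank 2; reducing to Smith normal form yields diagonal entries (1,1).

Boundary ∂_2: C_2 → C_1 acts by ∂[p,q,r] = [q,r] − [p,r] + [p,q]. For instance
  ∂abc = bc − ac + ab.
The resulting 3×1 matrix has rank 1, and its Smith normal form has invariant factors (1).

Reading off H_k = ker ∂_k / im ∂_{k+1}:

  H_0: rank C_0 − rank ∂_1 = 3 − 2 = 1, and the invariant factors of ∂_1 are all 1, so H_0 = Z.
  H_1: rank ker ∂_1 − rank ∂_2 = (3 − 2) − 1 = 0, and the invariant factors of ∂_2 are all 1, so H_1 = 0.
  H_2: rank ker ∂_2 − rank ∂_3 = (1 − 1) − 0 = 0, and there is no ∂_3, so H_2 = 0.

H_0 = Z,  H_1 = 0,  H_2 = 0.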